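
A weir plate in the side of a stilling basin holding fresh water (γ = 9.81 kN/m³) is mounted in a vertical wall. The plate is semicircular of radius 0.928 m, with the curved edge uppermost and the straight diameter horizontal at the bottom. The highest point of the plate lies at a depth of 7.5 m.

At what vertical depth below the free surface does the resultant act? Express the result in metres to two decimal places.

h_p = 8.04 m

γ = 9.81 kN/m³.
The centroid lies 4r/(3π) = 0.393855 m above the diameter, so r − 4r/(3π) = 0.928 − 0.393855 = 0.534145 m below the topmost point, so the centroid depth is h_c = 7.5 + 0.534145 = 8.03415 m.
A = πr²/2 = π × 0.928²/2 = 1.35274 m².
Resultant F = γ·h_c·A = 9.81 × 8.03415 × 1.35274 = 106.616 kN.
I_c = (π/8 − 8/(9π))·r⁴ = 0.109757 × 0.928⁴ = 0.0813999 m⁴.
Centre of pressure: y_p = y_c + I_c/(y_c·A) = 8.03415 + 0.0813999/(8.03415 × 1.35274) = 8.03415 + 0.00748979 = 8.04164 m along the plane.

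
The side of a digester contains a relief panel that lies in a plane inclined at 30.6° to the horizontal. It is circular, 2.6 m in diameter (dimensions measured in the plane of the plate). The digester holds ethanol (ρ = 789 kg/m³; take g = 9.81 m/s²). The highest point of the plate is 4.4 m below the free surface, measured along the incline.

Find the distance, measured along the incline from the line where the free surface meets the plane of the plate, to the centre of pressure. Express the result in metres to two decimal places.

y_p = 5.77 m

γ = ρg = 789 × 9.81 / 1000 = 7.74009 kN/m³.
Let θ = 30.6° be the plate's angle to the horizontal; measure y along the incline from where the plane meets the free surface. Vertical depth h = y·sinθ with sinθ = 0.509041.
The centroid is at the centre, 1.3 m below the top of the plate, so y_c = 4.4 + 1.3 = 5.7 m and h_c = 5.7 × 0.509041 = 2.90153 m.
A = π(1.3)² = 5.30929 m².
Resultant F = γ·h_c·A = 7.74009 × 2.90153 × 5.30929 = 119.237 kN.
I_c = πr⁴/4 = π × 1.3⁴/4 = 2.24318 m⁴.
Centre of pressure: y_p = y_c + I_c/(y_c·A) = 5.7 + 2.24318/(5.7 × 5.30929) = 5.7 + 0.074123 = 5.77412 m along the plane.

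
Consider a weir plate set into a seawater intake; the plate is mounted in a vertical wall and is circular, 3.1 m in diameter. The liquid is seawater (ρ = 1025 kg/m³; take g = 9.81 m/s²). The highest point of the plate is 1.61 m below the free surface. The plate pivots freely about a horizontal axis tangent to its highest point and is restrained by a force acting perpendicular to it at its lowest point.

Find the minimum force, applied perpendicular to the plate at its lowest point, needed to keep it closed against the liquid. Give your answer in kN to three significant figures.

P ≈ 135 kN

γ = ρg = 1025 × 9.81 / 1000 = 10.05525 kN/m³.
The centroid is at the centre, 1.55 m below the top of the plate, so the centroid depth is h_c = 1.61 + 1.55 = 3.16 m.
A = π(1.55)² = 7.54768 m².
Resultant F = γ·h_c·A = 10.05525 × 3.16 × 7.54768 = 239.824 kN.
I_c = πr⁴/4 = π × 1.55⁴/4 = 4.53332 m⁴.
Centre of pressure: y_p = y_c + I_c/(y_c·A) = 3.16 + 4.53332/(3.16 × 7.54768) = 3.16 + 0.190071 = 3.35007 m along the plane.
The resultant acts 1.55 + 0.190071 = 1.74007 m (along the plate) below the hinge at the top edge, so the moment about the hinge is M = F × 1.74007 = 239.824 × 1.74007 = 417.311 kN·m.
A normal force at the bottom, 3.1 m from the hinge, must supply this moment: P = 417.311/3.1 = 134.616 kN.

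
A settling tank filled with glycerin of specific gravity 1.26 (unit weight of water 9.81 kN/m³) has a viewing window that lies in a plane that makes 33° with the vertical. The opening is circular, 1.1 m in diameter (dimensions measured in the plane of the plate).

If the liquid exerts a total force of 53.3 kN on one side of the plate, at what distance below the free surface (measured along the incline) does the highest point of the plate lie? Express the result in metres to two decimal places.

γ = 1.26 × 9.81 = 12.3606 kN/m³.
A = π(0.55)² = 0.950332 m².
From F = γ·h_c·A, the centroid depth is h_c = 53.3/(12.3606 × 0.950332) = 4.53745 m.
The plate makes 33° with the vertical, i.e. θ = 90° − 33° = 57° to the horizontal. Measuring y along the incline from the free-surface line, vertical depth h = y·sinθ with sinθ = 0.838671.
Along the incline, y_c = h_c/sinθ = 4.53745/0.838671 = 5.41029 m.
The centroid is at the centre, 0.55 m below the top of the plate, so the highest point sits at y_top = 5.41029 − 0.55 = 4.86029 m along the incline.

y_top ≈ 4.86 m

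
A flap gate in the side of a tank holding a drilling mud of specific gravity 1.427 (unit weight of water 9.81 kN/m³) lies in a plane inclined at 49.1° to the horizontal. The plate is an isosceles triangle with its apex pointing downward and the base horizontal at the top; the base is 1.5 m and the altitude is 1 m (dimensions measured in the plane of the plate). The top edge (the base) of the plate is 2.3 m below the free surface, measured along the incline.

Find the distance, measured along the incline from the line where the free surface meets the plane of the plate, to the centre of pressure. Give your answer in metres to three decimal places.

γ = 1.427 × 9.81 = 13.99887 kN/m³.
Let θ = 49.1° be the plate's angle to the horizontal; measure y along the incline from where the plane meets the free surface. Vertical depth h = y·sinθ with sinθ = 0.755853.
With the apex down, the centroid sits h/3 = 1/3 = 0.333333 m below the base (the top edge), so y_c = 2.3 + 0.333333 = 2.63333 m and h_c = 2.63333 × 0.755853 = 1.99041 m.
A = ½ × 1.5 × 1 = 0.75 m².
Resultant F = γ·h_c·A = 13.99887 × 1.99041 × 0.75 = 20.8976 kN.
I_c = b·h³/36 = 1.5 × 1³/36 = 0.0416667 m⁴.
Centre of pressure: y_p = y_c + I_c/(y_c·A) = 2.63333 + 0.0416667/(2.63333 × 0.75) = 2.63333 + 0.0210971 = 2.65443 m along the plane.

y_p = 2.654 m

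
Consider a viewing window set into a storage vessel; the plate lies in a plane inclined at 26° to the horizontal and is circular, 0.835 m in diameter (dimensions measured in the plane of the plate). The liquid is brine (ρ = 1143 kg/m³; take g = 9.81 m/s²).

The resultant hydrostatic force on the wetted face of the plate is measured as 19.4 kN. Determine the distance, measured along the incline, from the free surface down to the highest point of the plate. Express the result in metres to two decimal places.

y_top ≈ 6.79 m

γ = ρg = 1143 × 9.81 / 1000 = 11.21283 kN/m³.
A = π(0.4175)² = 0.547599 m².
From F = γ·h_c·A, the centroid depth is h_c = 19.4/(11.21283 × 0.547599) = 3.15954 m.
Let θ = 26° be the plate's angle to the horizontal; measure y along the incline from where the plane meets the free surface. Vertical depth h = y·sinθ with sinθ = 0.438371.
Along the incline, y_c = h_c/sinθ = 3.15954/0.438371 = 7.20746 m.
The centroid is at the centre, 0.4175 m below the top of the plate, so the highest point sits at y_top = 7.20746 − 0.4175 = 6.78996 m along the incline.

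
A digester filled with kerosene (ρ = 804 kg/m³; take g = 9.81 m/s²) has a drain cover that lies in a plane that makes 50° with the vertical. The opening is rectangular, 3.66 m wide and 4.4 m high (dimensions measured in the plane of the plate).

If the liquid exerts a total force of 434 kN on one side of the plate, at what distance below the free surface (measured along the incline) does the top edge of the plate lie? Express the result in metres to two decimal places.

y_top ≈ 3.12 m

γ = ρg = 804 × 9.81 / 1000 = 7.88724 kN/m³.
A = 3.66 × 4.4 = 16.104 m².
From F = γ·h_c·A, the centroid depth is h_c = 434/(7.88724 × 16.104) = 3.41689 m.
The plate makes 50° with the vertical, i.e. θ = 90° − 50° = 40° to the horizontal. Measuring y along the incline from the free-surface line, vertical depth h = y·sinθ with sinθ = 0.642788.
Along the incline, y_c = h_c/sinθ = 3.41689/0.642788 = 5.31573 m.
The centroid lies 4.4/2 = 2.2 m below the top edge, so the top edge sits at y_top = 5.31573 − 2.2 = 3.11573 m along the incline.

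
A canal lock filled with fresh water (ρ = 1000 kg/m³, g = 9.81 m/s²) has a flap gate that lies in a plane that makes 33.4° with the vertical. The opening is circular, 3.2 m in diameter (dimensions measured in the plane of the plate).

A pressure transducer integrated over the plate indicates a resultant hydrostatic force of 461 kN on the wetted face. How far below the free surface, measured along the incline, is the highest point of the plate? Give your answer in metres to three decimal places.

y_top ≈ 5.399 m

γ = ρg = 1000 × 9.81 = 9810 N/m³ = 9.81 kN/m³.
A = π(1.6)² = 8.04248 m².
From F = γ·h_c·A, the centroid depth is h_c = 461/(9.81 × 8.04248) = 5.84308 m.
The plate makes 33.4° with the vertical, i.e. θ = 90° − 33.4° = 56.6° to the horizontal. Measuring y along the incline from the free-surface line, vertical depth h = y·sinθ with sinθ = 0.834848.
Along the incline, y_c = h_c/sinθ = 5.84308/0.834848 = 6.99897 m.
The centroid is at the centre, 1.6 m below the top of the plate, so the highest point sits at y_top = 6.99897 − 1.6 = 5.39897 m along the incline.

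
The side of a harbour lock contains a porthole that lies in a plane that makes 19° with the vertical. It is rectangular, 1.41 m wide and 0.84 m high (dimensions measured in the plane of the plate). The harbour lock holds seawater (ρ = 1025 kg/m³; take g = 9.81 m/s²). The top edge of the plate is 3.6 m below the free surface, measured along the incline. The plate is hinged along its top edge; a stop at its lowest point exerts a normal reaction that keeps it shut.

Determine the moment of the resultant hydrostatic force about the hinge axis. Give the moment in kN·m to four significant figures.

M ≈ 19.67 kN·m

γ = ρg = 1025 × 9.81 / 1000 = 10.05525 kN/m³.
The plate makes 19° with the vertical, i.e. θ = 90° − 19° = 71° to the horizontal. Measuring y along the incline from the free-surface line, vertical depth h = y·sinθ with sinθ = 0.945519.
The centroid lies 0.84/2 = 0.42 m below the top edge, so y_c = 3.6 + 0.42 = 4.02 m and h_c = 4.02 × 0.945519 = 3.80099 m.
A = 1.41 × 0.84 = 1.1844 m².
Resultant F = γ·h_c·A = 10.05525 × 3.80099 × 1.1844 = 45.2677 kN.
I_c = b·h³/12 = 1.41 × 0.84³/12 = 0.0696427 m⁴.
Centre of pressure: y_p = y_c + I_c/(y_c·A) = 4.02 + 0.0696427/(4.02 × 1.1844) = 4.02 + 0.0146269 = 4.03463 m along the plane.
The resultant acts 0.42 + 0.0146269 = 0.434627 m (along the plate) below the hinge at the top edge, so the moment about the hinge is M = F × 0.434627 = 45.2677 × 0.434627 = 19.6746 kN·m.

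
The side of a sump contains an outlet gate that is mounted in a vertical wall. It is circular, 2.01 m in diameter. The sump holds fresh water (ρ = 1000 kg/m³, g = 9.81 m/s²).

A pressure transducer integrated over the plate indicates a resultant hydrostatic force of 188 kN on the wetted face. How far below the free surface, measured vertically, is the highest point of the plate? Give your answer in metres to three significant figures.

γ = ρg = 1000 × 9.81 = 9810 N/m³ = 9.81 kN/m³.
A = π(1.005)² = 3.17309 m².
From F = γ·h_c·A, the centroid depth is h_c = 188/(9.81 × 3.17309) = 6.03958 m.
The centroid is at the centre, 1.005 m below the top of the plate, so the highest point sits at h_top = 6.03958 − 1.005 = 5.03458 m below the surface.

d_top ≈ 5.03 m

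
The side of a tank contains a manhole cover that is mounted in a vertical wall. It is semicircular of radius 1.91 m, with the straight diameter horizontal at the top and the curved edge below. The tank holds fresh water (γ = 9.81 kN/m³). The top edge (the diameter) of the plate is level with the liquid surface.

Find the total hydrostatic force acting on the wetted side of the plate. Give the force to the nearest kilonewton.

F ≈ 46 kN

γ = 9.81 kN/m³.
The centroid of a semicircle lies 4r/(3π) = 0.810629 m from the diameter, here below the top edge, so the centroid depth is h_c = 0.810629 m.
A = πr²/2 = π × 1.91²/2 = 5.73042 m².
Resultant F = γ·h_c·A = 9.81 × 0.810629 × 5.73042 = 45.5698 kN.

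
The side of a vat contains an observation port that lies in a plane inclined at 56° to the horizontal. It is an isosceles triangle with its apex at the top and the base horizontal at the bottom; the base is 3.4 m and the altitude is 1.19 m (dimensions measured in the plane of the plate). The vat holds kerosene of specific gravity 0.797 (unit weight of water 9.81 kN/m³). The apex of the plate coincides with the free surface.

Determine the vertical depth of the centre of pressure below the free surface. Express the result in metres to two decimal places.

γ = 0.797 × 9.81 = 7.81857 kN/m³.
Let θ = 56° be the plate's angle to the horizontal; measure y along the incline from where the plane meets the free surface. Vertical depth h = y·sinθ with sinθ = 0.829038.
With the apex up, the centroid sits 2h/3 = 2 × 1.19/3 = 0.793333 m below the apex, so y_c = 0.793333 m and h_c = 0.793333 × 0.829038 = 0.657703 m.
A = ½ × 3.4 × 1.19 = 2.023 m².
Resultant F = γ·h_c·A = 7.81857 × 0.657703 × 2.023 = 10.4029 kN.
I_c = b·h³/36 = 3.4 × 1.19³/36 = 0.159154 m⁴.
Centre of pressure: y_p = y_c + I_c/(y_c·A) = 0.793333 + 0.159154/(0.793333 × 2.023) = 0.793333 + 0.0991668 = 0.8925 m along the plane.
Vertically, h_p = y_p·sinθ = 0.8925 × 0.829038 = 0.739916 m.

h_p = 0.74 m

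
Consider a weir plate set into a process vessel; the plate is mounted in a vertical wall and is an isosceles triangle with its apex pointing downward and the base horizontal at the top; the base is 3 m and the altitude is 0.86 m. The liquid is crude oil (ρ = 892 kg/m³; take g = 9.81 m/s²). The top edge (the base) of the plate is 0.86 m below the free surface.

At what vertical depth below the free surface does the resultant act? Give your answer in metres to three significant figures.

h_p = 1.18 m

γ = ρg = 892 × 9.81 / 1000 = 8.75052 kN/m³.
With the apex down, the centroid sits h/3 = 0.86/3 = 0.286667 m below the base (the top edge), so the centroid depth is h_c = 0.86 + 0.286667 = 1.14667 m.
A = ½ × 3 × 0.86 = 1.29 m².
Resultant F = γ·h_c·A = 8.75052 × 1.14667 × 1.29 = 12.9438 kN.
I_c = b·h³/36 = 3 × 0.86³/36 = 0.0530047 m⁴.
Centre of pressure: y_p = y_c + I_c/(y_c·A) = 1.14667 + 0.0530047/(1.14667 × 1.29) = 1.14667 + 0.0358333 = 1.1825 m along the plane.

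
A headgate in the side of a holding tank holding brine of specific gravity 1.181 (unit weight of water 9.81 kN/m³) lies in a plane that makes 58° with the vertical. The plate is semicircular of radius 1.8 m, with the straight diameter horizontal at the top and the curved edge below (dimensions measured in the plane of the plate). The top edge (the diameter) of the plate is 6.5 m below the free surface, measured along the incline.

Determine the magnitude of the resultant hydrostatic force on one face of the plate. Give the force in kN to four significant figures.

F ≈ 227.0 kN

γ = 1.181 × 9.81 = 11.58561 kN/m³.
The plate makes 58° with the vertical, i.e. θ = 90° − 58° = 32° to the horizontal. Measuring y along the incline from the free-surface line, vertical depth h = y·sinθ with sinθ = 0.529919.
The centroid of a semicircle lies 4r/(3π) = 0.763944 m from the diameter, here below the top edge, so y_c = 6.5 + 0.763944 = 7.26394 m and h_c = 7.26394 × 0.529919 = 3.8493 m.
A = πr²/2 = π × 1.8²/2 = 5.08938 m².
Resultant F = γ·h_c·A = 11.58561 × 3.8493 × 5.08938 = 226.968 kN.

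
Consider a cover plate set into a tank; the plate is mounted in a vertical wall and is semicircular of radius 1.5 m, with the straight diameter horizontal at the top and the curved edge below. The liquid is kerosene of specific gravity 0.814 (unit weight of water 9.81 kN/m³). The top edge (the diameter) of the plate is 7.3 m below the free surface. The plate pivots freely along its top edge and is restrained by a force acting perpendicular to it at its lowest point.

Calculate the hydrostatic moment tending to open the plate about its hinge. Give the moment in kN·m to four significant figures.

M ≈ 147.0 kN·m

γ = 0.814 × 9.81 = 7.98534 kN/m³.
The centroid of a semicircle lies 4r/(3π) = 0.63662 m from the diameter, here below the top edge, so the centroid depth is h_c = 7.3 + 0.63662 = 7.93662 m.
A = πr²/2 = π × 1.5²/2 = 3.53429 m².
Resultant F = γ·h_c·A = 7.98534 × 7.93662 × 3.53429 = 223.991 kN.
I_c = (π/8 − 8/(9π))·r⁴ = 0.109757 × 1.5⁴ = 0.555645 m⁴.
Centre of pressure: y_p = y_c + I_c/(y_c·A) = 7.93662 + 0.555645/(7.93662 × 3.53429) = 7.93662 + 0.0198089 = 7.95643 m along the plane.
The resultant acts 0.63662 + 0.0198089 = 0.656429 m (along the plate) below the hinge at the top edge, so the moment about the hinge is M = F × 0.656429 = 223.991 × 0.656429 = 147.034 kN·m.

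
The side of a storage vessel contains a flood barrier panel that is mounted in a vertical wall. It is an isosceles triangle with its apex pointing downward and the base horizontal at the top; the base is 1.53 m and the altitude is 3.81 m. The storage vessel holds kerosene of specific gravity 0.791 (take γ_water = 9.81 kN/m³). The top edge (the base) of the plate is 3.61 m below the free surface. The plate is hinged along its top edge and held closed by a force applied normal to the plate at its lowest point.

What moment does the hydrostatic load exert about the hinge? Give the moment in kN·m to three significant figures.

M ≈ 158 kN·m

γ = 0.791 × 9.81 = 7.75971 kN/m³.
With the apex down, the centroid sits h/3 = 3.81/3 = 1.27 m below the base (the top edge), so the centroid depth is h_c = 3.61 + 1.27 = 4.88 m.
A = ½ × 1.53 × 3.81 = 2.91465 m².
Resultant F = γ·h_c·A = 7.75971 × 4.88 × 2.91465 = 110.37 kN.
I_c = b·h³/36 = 1.53 × 3.81³/36 = 2.35052 m⁴.
Centre of pressure: y_p = y_c + I_c/(y_c·A) = 4.88 + 2.35052/(4.88 × 2.91465) = 4.88 + 0.165256 = 5.04526 m along the plane.
The resultant acts 1.27 + 0.165256 = 1.43526 m (along the plate) below the hinge at the top edge, so the moment about the hinge is M = F × 1.43526 = 110.37 × 1.43526 = 158.41 kN·m.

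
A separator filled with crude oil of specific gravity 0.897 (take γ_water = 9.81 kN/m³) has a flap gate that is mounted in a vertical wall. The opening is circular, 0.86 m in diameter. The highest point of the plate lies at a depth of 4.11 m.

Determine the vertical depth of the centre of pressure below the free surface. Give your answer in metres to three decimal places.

γ = 0.897 × 9.81 = 8.79957 kN/m³.
The centroid is at the centre, 0.43 m below the top of the plate, so the centroid depth is h_c = 4.11 + 0.43 = 4.54 m.
A = π(0.43)² = 0.58088 m².
Resultant F = γ·h_c·A = 8.79957 × 4.54 × 0.58088 = 23.2062 kN.
I_c = πr⁴/4 = π × 0.43⁴/4 = 0.0268512 m⁴.
Centre of pressure: y_p = y_c + I_c/(y_c·A) = 4.54 + 0.0268512/(4.54 × 0.58088) = 4.54 + 0.0101817 = 4.55018 m along the plane.

h_p = 4.550 m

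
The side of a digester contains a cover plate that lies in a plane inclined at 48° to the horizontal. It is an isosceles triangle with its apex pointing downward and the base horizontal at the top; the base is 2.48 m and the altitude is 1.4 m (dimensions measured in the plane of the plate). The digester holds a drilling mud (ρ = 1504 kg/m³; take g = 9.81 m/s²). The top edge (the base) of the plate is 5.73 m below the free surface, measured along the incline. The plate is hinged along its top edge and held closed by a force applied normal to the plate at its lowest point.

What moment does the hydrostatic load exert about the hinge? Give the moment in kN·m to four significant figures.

γ = ρg = 1504 × 9.81 / 1000 = 14.75424 kN/m³.
Let θ = 48° be the plate's angle to the horizontal; measure y along the incline from where the plane meets the free surface. Vertical depth h = y·sinθ with sinθ = 0.743145.
With the apex down, the centroid sits h/3 = 1.4/3 = 0.466667 m below the base (the top edge), so y_c = 5.73 + 0.466667 = 6.19667 m and h_c = 6.19667 × 0.743145 = 4.60502 m.
A = ½ × 2.48 × 1.4 = 1.736 m².
Resultant F = γ·h_c·A = 14.75424 × 4.60502 × 1.736 = 117.95 kN.
I_c = b·h³/36 = 2.48 × 1.4³/36 = 0.189031 m⁴.
Centre of pressure: y_p = y_c + I_c/(y_c·A) = 6.19667 + 0.189031/(6.19667 × 1.736) = 6.19667 + 0.0175722 = 6.21424 m along the plane.
The resultant acts 0.466667 + 0.0175722 = 0.484239 m (along the plate) below the hinge at the top edge, so the moment about the hinge is M = F × 0.484239 = 117.95 × 0.484239 = 57.116 kN·m.

M ≈ 57.12 kN·m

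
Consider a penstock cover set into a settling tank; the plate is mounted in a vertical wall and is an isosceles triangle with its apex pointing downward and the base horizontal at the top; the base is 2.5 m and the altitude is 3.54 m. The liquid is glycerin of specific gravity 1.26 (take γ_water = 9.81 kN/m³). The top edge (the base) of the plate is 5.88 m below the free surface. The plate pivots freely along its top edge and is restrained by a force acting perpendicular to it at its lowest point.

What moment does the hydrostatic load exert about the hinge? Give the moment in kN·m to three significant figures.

γ = 1.26 × 9.81 = 12.3606 kN/m³.
With the apex down, the centroid sits h/3 = 3.54/3 = 1.18 m below the base (the top edge), so the centroid depth is h_c = 5.88 + 1.18 = 7.06 m.
A = ½ × 2.5 × 3.54 = 4.425 m².
Resultant F = γ·h_c·A = 12.3606 × 7.06 × 4.425 = 386.151 kN.
I_c = b·h³/36 = 2.5 × 3.54³/36 = 3.08069 m⁴.
Centre of pressure: y_p = y_c + I_c/(y_c·A) = 7.06 + 3.08069/(7.06 × 4.425) = 7.06 + 0.0986121 = 7.15861 m along the plane.
The resultant acts 1.18 + 0.0986121 = 1.27861 m (along the plate) below the hinge at the top edge, so the moment about the hinge is M = F × 1.27861 = 386.151 × 1.27861 = 493.737 kN·m.

M ≈ 494 kN·m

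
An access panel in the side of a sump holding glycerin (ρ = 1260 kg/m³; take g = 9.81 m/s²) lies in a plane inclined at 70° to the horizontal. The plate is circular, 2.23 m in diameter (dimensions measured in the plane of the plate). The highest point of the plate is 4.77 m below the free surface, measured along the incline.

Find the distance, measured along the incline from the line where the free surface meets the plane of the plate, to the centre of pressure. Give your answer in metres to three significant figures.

y_p = 5.94 m

γ = ρg = 1260 × 9.81 / 1000 = 12.3606 kN/m³.
Let θ = 70° be the plate's angle to the horizontal; measure y along the incline from where the plane meets the free surface. Vertical depth h = y·sinθ with sinθ = 0.939693.
The centroid is at the centre, 1.115 m below the top of the plate, so y_c = 4.77 + 1.115 = 5.885 m and h_c = 5.885 × 0.939693 = 5.53009 m.
A = π(1.115)² = 3.90571 m².
Resultant F = γ·h_c·A = 12.3606 × 5.53009 × 3.90571 = 266.976 kN.
I_c = πr⁴/4 = π × 1.115⁴/4 = 1.21392 m⁴.
Centre of pressure: y_p = y_c + I_c/(y_c·A) = 5.885 + 1.21392/(5.885 × 3.90571) = 5.885 + 0.0528133 = 5.93781 m along the plane.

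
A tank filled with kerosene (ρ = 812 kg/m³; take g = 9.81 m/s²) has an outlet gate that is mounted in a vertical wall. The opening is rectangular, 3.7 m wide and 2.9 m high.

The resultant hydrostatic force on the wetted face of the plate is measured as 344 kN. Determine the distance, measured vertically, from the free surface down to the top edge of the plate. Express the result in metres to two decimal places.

γ = ρg = 812 × 9.81 / 1000 = 7.96572 kN/m³.
A = 3.7 × 2.9 = 10.73 m².
From F = γ·h_c·A, the centroid depth is h_c = 344/(7.96572 × 10.73) = 4.0247 m.
The centroid lies 2.9/2 = 1.45 m below the top edge, so the top edge sits at h_top = 4.0247 − 1.45 = 2.5747 m below the surface.

d_top ≈ 2.57 m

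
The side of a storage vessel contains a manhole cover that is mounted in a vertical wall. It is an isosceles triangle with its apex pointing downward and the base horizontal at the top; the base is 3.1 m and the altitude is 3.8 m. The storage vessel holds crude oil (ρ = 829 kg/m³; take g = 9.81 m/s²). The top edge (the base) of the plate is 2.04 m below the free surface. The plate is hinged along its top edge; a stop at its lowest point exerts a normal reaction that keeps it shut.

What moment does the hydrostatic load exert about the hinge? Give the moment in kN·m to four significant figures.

M ≈ 239.1 kN·m

γ = ρg = 829 × 9.81 / 1000 = 8.13249 kN/m³.
With the apex down, the centroid sits h/3 = 3.8/3 = 1.26667 m below the base (the top edge), so the centroid depth is h_c = 2.04 + 1.26667 = 3.30667 m.
A = ½ × 3.1 × 3.8 = 5.89 m².
Resultant F = γ·h_c·A = 8.13249 × 3.30667 × 5.89 = 158.391 kN.
I_c = b·h³/36 = 3.1 × 3.8³/36 = 4.72509 m⁴.
Centre of pressure: y_p = y_c + I_c/(y_c·A) = 3.30667 + 4.72509/(3.30667 × 5.89) = 3.30667 + 0.242607 = 3.54928 m along the plane.
The resultant acts 1.26667 + 0.242607 = 1.50928 m (along the plate) below the hinge at the top edge, so the moment about the hinge is M = F × 1.50928 = 158.391 × 1.50928 = 239.056 kN·m.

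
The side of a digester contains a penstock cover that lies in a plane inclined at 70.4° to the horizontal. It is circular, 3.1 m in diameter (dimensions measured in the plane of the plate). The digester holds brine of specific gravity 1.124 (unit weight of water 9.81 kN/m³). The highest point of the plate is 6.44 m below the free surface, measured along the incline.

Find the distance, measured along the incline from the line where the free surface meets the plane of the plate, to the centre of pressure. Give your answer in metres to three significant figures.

y_p = 8.07 m

γ = 1.124 × 9.81 = 11.02644 kN/m³.
Let θ = 70.4° be the plate's angle to the horizontal; measure y along the incline from where the plane meets the free surface. Vertical depth h = y·sinθ with sinθ = 0.942057.
The centroid is at the centre, 1.55 m below the top of the plate, so y_c = 6.44 + 1.55 = 7.99 m and h_c = 7.99 × 0.942057 = 7.52704 m.
A = π(1.55)² = 7.54768 m².
Resultant F = γ·h_c·A = 11.02644 × 7.52704 × 7.54768 = 626.431 kN.
I_c = πr⁴/4 = π × 1.55⁴/4 = 4.53332 m⁴.
Centre of pressure: y_p = y_c + I_c/(y_c·A) = 7.99 + 4.53332/(7.99 × 7.54768) = 7.99 + 0.075172 = 8.06517 m along the plane.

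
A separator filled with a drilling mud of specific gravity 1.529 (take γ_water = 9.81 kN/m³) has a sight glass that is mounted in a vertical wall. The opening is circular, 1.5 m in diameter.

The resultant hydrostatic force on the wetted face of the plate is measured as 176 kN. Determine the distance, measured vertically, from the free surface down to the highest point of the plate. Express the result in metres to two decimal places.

d_top ≈ 5.89 m

γ = 1.529 × 9.81 = 14.99949 kN/m³.
A = π(0.75)² = 1.76715 m².
From F = γ·h_c·A, the centroid depth is h_c = 176/(14.99949 × 1.76715) = 6.63992 m.
The centroid is at the centre, 0.75 m below the top of the plate, so the highest point sits at h_top = 6.63992 − 0.75 = 5.88992 m below the surface.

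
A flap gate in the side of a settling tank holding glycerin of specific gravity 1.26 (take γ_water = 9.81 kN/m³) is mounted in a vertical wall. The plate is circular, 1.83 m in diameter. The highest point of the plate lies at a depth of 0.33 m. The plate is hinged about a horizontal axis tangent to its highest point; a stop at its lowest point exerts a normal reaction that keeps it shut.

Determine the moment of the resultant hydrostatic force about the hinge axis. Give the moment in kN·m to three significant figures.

γ = 1.26 × 9.81 = 12.3606 kN/m³.
The centroid is at the centre, 0.915 m below the top of the plate, so the centroid depth is h_c = 0.33 + 0.915 = 1.245 m.
A = π(0.915)² = 2.63022 m².
Resultant F = γ·h_c·A = 12.3606 × 1.245 × 2.63022 = 40.4763 kN.
I_c = πr⁴/4 = π × 0.915⁴/4 = 0.550521 m⁴.
Centre of pressure: y_p = y_c + I_c/(y_c·A) = 1.245 + 0.550521/(1.245 × 2.63022) = 1.245 + 0.168117 = 1.41312 m along the plane.
The resultant acts 0.915 + 0.168117 = 1.08312 m (along the plate) below the hinge at the top edge, so the moment about the hinge is M = F × 1.08312 = 40.4763 × 1.08312 = 43.8407 kN·m.

M ≈ 43.8 kN·m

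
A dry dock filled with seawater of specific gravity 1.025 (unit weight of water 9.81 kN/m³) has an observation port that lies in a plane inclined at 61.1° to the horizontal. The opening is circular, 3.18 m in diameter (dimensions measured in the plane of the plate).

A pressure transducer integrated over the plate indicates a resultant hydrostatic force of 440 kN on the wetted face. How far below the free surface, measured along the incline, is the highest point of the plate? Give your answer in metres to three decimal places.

γ = 1.025 × 9.81 = 10.05525 kN/m³.
A = π(1.59)² = 7.94226 m².
From F = γ·h_c·A, the centroid depth is h_c = 440/(10.05525 × 7.94226) = 5.50954 m.
Let θ = 61.1° be the plate's angle to the horizontal; measure y along the incline from where the plane meets the free surface. Vertical depth h = y·sinθ with sinθ = 0.875465.
Along the incline, y_c = h_c/sinθ = 5.50954/0.875465 = 6.29327 m.
The centroid is at the centre, 1.59 m below the top of the plate, so the highest point sits at y_top = 6.29327 − 1.59 = 4.70327 m along the incline.

y_top ≈ 4.703 m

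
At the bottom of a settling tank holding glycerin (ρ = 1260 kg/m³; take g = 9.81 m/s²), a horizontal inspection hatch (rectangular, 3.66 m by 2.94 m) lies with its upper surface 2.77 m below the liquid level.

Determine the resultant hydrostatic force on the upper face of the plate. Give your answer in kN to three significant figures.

γ = ρg = 1260 × 9.81 / 1000 = 12.3606 kN/m³.
The plate is horizontal, so pressure is uniform at p = γ·h = 12.3606 × 2.77 = 34.2389 kN/m².
A = 3.66 × 2.94 = 10.7604 m².
F = p·A = 34.2389 × 10.7604 = 368.424 kN.

F ≈ 368 kN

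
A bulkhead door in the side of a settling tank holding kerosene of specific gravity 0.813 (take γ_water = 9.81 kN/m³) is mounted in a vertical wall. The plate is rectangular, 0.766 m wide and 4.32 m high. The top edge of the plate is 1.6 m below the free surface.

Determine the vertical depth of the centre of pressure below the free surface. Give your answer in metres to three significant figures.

h_p = 4.17 m

γ = 0.813 × 9.81 = 7.97553 kN/m³.
The centroid lies 4.32/2 = 2.16 m below the top edge, so the centroid depth is h_c = 1.6 + 2.16 = 3.76 m.
A = 0.766 × 4.32 = 3.30912 m².
Resultant F = γ·h_c·A = 7.97553 × 3.76 × 3.30912 = 99.2339 kN.
I_c = b·h³/12 = 0.766 × 4.32³/12 = 5.14634 m⁴.
Centre of pressure: y_p = y_c + I_c/(y_c·A) = 3.76 + 5.14634/(3.76 × 3.30912) = 3.76 + 0.413617 = 4.17362 m along the plane.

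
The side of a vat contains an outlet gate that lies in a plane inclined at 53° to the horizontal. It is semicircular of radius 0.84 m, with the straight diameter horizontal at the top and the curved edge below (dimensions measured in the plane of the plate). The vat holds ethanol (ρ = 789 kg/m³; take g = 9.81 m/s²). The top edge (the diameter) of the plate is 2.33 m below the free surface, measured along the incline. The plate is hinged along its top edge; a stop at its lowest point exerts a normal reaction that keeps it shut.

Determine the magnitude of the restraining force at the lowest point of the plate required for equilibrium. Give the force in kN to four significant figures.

γ = ρg = 789 × 9.81 / 1000 = 7.74009 kN/m³.
Let θ = 53° be the plate's angle to the horizontal; measure y along the incline from where the plane meets the free surface. Vertical depth h = y·sinθ with sinθ = 0.798636.
The centroid of a semicircle lies 4r/(3π) = 0.356507 m from the diameter, here below the top edge, so y_c = 2.33 + 0.356507 = 2.68651 m and h_c = 2.68651 × 0.798636 = 2.14554 m.
A = πr²/2 = π × 0.84²/2 = 1.10835 m².
Resultant F = γ·h_c·A = 7.74009 × 2.14554 × 1.10835 = 18.406 kN.
I_c = (π/8 − 8/(9π))·r⁴ = 0.109757 × 0.84⁴ = 0.0546449 m⁴.
Centre of pressure: y_p = y_c + I_c/(y_c·A) = 2.68651 + 0.0546449/(2.68651 × 1.10835) = 2.68651 + 0.018352 = 2.70486 m along the plane.
The resultant acts 0.356507 + 0.018352 = 0.374859 m (along the plate) below the hinge at the top edge, so the moment about the hinge is M = F × 0.374859 = 18.406 × 0.374859 = 6.89965 kN·m.
A normal force at the bottom, 0.84 m from the hinge, must supply this moment: P = 6.89965/0.84 = 8.21387 kN.

P ≈ 8.214 kN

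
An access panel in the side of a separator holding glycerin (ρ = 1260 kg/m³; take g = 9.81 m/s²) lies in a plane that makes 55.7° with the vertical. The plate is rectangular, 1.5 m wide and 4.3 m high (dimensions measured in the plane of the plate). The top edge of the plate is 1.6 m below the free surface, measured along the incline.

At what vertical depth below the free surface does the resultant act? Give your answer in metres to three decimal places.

h_p = 2.345 m

γ = ρg = 1260 × 9.81 / 1000 = 12.3606 kN/m³.
The plate makes 55.7° with the vertical, i.e. θ = 90° − 55.7° = 34.3° to the horizontal. Measuring y along the incline from the free-surface line, vertical depth h = y·sinθ with sinθ = 0.563526.
The centroid lies 4.3/2 = 2.15 m below the top edge, so y_c = 1.6 + 2.15 = 3.75 m and h_c = 3.75 × 0.563526 = 2.11322 m.
A = 1.5 × 4.3 = 6.45 m².
Resultant F = γ·h_c·A = 12.3606 × 2.11322 × 6.45 = 168.478 kN.
I_c = b·h³/12 = 1.5 × 4.3³/12 = 9.93837 m⁴.
Centre of pressure: y_p = y_c + I_c/(y_c·A) = 3.75 + 9.93837/(3.75 × 6.45) = 3.75 + 0.410889 = 4.16089 m along the plane.
Vertically, h_p = y_p·sinθ = 4.16089 × 0.563526 = 2.34477 m.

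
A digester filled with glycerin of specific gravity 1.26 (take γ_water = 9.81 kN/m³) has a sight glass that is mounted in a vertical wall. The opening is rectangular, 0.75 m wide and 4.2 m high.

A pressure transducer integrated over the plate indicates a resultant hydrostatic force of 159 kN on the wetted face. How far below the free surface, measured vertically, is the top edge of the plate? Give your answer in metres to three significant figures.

γ = 1.26 × 9.81 = 12.3606 kN/m³.
A = 0.75 × 4.2 = 3.15 m².
From F = γ·h_c·A, the centroid depth is h_c = 159/(12.3606 × 3.15) = 4.08364 m.
The centroid lies 4.2/2 = 2.1 m below the top edge, so the top edge sits at h_top = 4.08364 − 2.1 = 1.98364 m below the surface.

d_top ≈ 1.98 m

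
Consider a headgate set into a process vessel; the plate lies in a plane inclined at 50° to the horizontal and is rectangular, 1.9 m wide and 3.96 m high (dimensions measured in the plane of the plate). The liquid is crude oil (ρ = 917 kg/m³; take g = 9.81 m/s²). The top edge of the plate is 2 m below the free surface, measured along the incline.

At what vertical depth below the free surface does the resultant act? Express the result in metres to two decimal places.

γ = ρg = 917 × 9.81 / 1000 = 8.99577 kN/m³.
Let θ = 50° be the plate's angle to the horizontal; measure y along the incline from where the plane meets the free surface. Vertical depth h = y·sinθ with sinθ = 0.766044.
The centroid lies 3.96/2 = 1.98 m below the top edge, so y_c = 2 + 1.98 = 3.98 m and h_c = 3.98 × 0.766044 = 3.04886 m.
A = 1.9 × 3.96 = 7.524 m².
Resultant F = γ·h_c·A = 8.99577 × 3.04886 × 7.524 = 206.36 kN.
I_c = b·h³/12 = 1.9 × 3.96³/12 = 9.83236 m⁴.
Centre of pressure: y_p = y_c + I_c/(y_c·A) = 3.98 + 9.83236/(3.98 × 7.524) = 3.98 + 0.328342 = 4.30834 m along the plane.
Vertically, h_p = y_p·sinθ = 4.30834 × 0.766044 = 3.30038 m.

h_p = 3.30 m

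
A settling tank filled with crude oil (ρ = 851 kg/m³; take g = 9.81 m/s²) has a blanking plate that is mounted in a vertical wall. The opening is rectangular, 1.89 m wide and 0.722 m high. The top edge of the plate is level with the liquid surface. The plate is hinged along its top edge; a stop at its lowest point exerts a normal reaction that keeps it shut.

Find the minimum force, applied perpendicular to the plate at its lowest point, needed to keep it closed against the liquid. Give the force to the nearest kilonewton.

P ≈ 3 kN

γ = ρg = 851 × 9.81 / 1000 = 8.34831 kN/m³.
The centroid lies 0.722/2 = 0.361 m below the top edge, so the centroid depth is h_c = 0.361 m.
A = 1.89 × 0.722 = 1.36458 m².
Resultant F = γ·h_c·A = 8.34831 × 0.361 × 1.36458 = 4.11249 kN.
I_c = b·h³/12 = 1.89 × 0.722³/12 = 0.0592778 m⁴.
Centre of pressure: y_p = y_c + I_c/(y_c·A) = 0.361 + 0.0592778/(0.361 × 1.36458) = 0.361 + 0.120333 = 0.481333 m along the plane.
The resultant acts 0.361 + 0.120333 = 0.481333 m (along the plate) below the hinge at the top edge, so the moment about the hinge is M = F × 0.481333 = 4.11249 × 0.481333 = 1.97948 kN·m.
A normal force at the bottom, 0.722 m from the hinge, must supply this moment: P = 1.97948/0.722 = 2.74166 kN.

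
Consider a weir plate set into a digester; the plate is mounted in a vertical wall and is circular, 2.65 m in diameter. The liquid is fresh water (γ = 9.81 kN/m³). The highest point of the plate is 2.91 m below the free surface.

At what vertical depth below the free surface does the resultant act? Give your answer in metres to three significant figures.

h_p = 4.34 m

γ = 9.81 kN/m³.
The centroid is at the centre, 1.325 m below the top of the plate, so the centroid depth is h_c = 2.91 + 1.325 = 4.235 m.
A = π(1.325)² = 5.51546 m².
Resultant F = γ·h_c·A = 9.81 × 4.235 × 5.51546 = 229.142 kN.
I_c = πr⁴/4 = π × 1.325⁴/4 = 2.42077 m⁴.
Centre of pressure: y_p = y_c + I_c/(y_c·A) = 4.235 + 2.42077/(4.235 × 5.51546) = 4.235 + 0.103638 = 4.33864 m along the plane.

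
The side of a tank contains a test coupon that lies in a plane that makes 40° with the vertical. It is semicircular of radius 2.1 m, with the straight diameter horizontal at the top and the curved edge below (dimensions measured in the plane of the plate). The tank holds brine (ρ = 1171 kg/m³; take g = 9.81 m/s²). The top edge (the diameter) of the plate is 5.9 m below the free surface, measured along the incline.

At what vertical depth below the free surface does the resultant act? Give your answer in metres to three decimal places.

h_p = 5.237 m

γ = ρg = 1171 × 9.81 / 1000 = 11.48751 kN/m³.
The plate makes 40° with the vertical, i.e. θ = 90° − 40° = 50° to the horizontal. Measuring y along the incline from the free-surface line, vertical depth h = y·sinθ with sinθ = 0.766044.
The centroid of a semicircle lies 4r/(3π) = 0.891268 m from the diameter, here below the top edge, so y_c = 5.9 + 0.891268 = 6.79127 m and h_c = 6.79127 × 0.766044 = 5.20241 m.
A = πr²/2 = π × 2.1²/2 = 6.92721 m².
Resultant F = γ·h_c·A = 11.48751 × 5.20241 × 6.92721 = 413.989 kN.
I_c = (π/8 − 8/(9π))·r⁴ = 0.109757 × 2.1⁴ = 2.13457 m⁴.
Centre of pressure: y_p = y_c + I_c/(y_c·A) = 6.79127 + 2.13457/(6.79127 × 6.92721) = 6.79127 + 0.0453734 = 6.83664 m along the plane.
Vertically, h_p = y_p·sinθ = 6.83664 × 0.766044 = 5.23717 m.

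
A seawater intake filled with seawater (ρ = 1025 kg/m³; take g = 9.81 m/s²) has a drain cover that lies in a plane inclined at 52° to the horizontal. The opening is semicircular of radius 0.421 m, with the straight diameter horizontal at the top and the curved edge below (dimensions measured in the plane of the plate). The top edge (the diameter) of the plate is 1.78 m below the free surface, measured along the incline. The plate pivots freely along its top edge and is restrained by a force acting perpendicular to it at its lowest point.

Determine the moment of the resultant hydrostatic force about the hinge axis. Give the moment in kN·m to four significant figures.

γ = ρg = 1025 × 9.81 / 1000 = 10.05525 kN/m³.
Let θ = 52° be the plate's angle to the horizontal; measure y along the incline from where the plane meets the free surface. Vertical depth h = y·sinθ with sinθ = 0.788011.
The centroid of a semicircle lies 4r/(3π) = 0.178678 m from the diameter, here below the top edge, so y_c = 1.78 + 0.178678 = 1.95868 m and h_c = 1.95868 × 0.788011 = 1.54346 m.
A = πr²/2 = π × 0.421²/2 = 0.27841 m².
Resultant F = γ·h_c·A = 10.05525 × 1.54346 × 0.27841 = 4.32089 kN.
I_c = (π/8 − 8/(9π))·r⁴ = 0.109757 × 0.421⁴ = 0.00344795 m⁴.
Centre of pressure: y_p = y_c + I_c/(y_c·A) = 1.95868 + 0.00344795/(1.95868 × 0.27841) = 1.95868 + 0.00632285 = 1.965 m along the plane.
The resultant acts 0.178678 + 0.00632285 = 0.185001 m (along the plate) below the hinge at the top edge, so the moment about the hinge is M = F × 0.185001 = 4.32089 × 0.185001 = 0.799369 kN·m.

M ≈ 0.7994 kN·m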